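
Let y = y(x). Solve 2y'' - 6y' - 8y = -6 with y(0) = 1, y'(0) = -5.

Divide through by 2: y'' - 3y' - 4y = -3.
Characteristic equation r² - 3r - 4 = 0 factors as (r - 4)(r + 1) = 0, so r = 4, -1.
Hence y_h = C1*exp(4*x) + C2*exp(-x).
For the particular solution try y_p = A0. Substituting and matching coefficients of each power of x gives A0 = 3/4, so y_p = 3/4.
General solution: y = 3/4 + C1*exp(4*x) + C2*exp(-x).
Apply the initial conditions: y(0) = 3/4 + C1 + C2 = 1 and y'(0) = -C2 + 4*C1 = -5. Solving gives C1 = -19/20, C2 = 6/5.

y = 3/4 - 19*exp(4*x)/20 + 6*exp(-x)/5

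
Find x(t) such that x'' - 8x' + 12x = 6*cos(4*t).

Characteristic equation r² - 8r + 12 = 0 factors as (r - 6)(r - 2) = 0, so r = 6, 2.
Hence x_h = C1*exp(6*t) + C2*exp(2*t).
Try x_p = A*cos(4*t) + B*sin(4*t). Substituting and equating the coefficients of cos(4t) and sin(4t) gives A = -3/130, B = -12/65, so x_p = -12*sin(4*t)/65 - 3*cos(4*t)/130.

x = -12*sin(4*t)/65 - 3*cos(4*t)/130 + C1*exp(6*t) + C2*exp(2*t)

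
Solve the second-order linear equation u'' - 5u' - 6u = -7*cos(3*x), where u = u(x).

u = 7*cos(3*x)/30 + 7*sin(3*x)/30 + C1*exp(6*x) + C2*exp(-x)

Characteristic equation r² - 5r - 6 = 0 factors as (r - 6)(r + 1) = 0, so r = 6, -1.
Hence u_h = C1*exp(6*x) + C2*exp(-x).
Try u_p = A*cos(3*x) + B*sin(3*x). Substituting and equating the coefficients of cos(3x) and sin(3x) gives A = 7/30, B = 7/30, so u_p = 7*cos(3*x)/30 + 7*sin(3*x)/30.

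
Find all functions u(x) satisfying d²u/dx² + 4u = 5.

Characteristic equation r² + 4 = 0 has discriminant (0)² - 4·(4) = -16 < 0, so r = ± 2i.
Hence u_h = C1*cos(2*x) + C2*sin(2*x).
For the particular solution try u_p = A0. Substituting and matching coefficients of each power of x gives A0 = 5/4, so u_p = 5/4.

u = 5/4 + C1*cos(2*x) + C2*sin(2*x)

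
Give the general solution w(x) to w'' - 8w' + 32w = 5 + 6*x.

w = 13/64 + 3*x/16 + C1*cos(4*x)*exp(4*x) + C2*exp(4*x)*sin(4*x)

Characteristic equation r² - 8r + 32 = 0 has discriminant (-8)² - 4·(32) = -64 < 0, so r = 4 ± 4i.
Hence w_h = C1*cos(4*x)*exp(4*x) + C2*exp(4*x)*sin(4*x).
For the particular solution try w_p = A0 + A1*x. Substituting and matching coefficients of each power of x gives A0 = 13/64, A1 = 3/16, so w_p = 13/64 + 3*x/16.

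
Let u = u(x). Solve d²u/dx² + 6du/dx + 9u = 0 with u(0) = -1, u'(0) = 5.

Characteristic equation r² + 6r + 9 = 0 has discriminant (6)² - 4·(9) = 0, so r = -3 is a repeated root.
Hence u_h = (C1 + C2*x)*exp(-3*x).
Apply the initial conditions: u(0) = C1 = -1 and u'(0) = C2 - 3*C1 = 5. Solving gives C1 = -1, C2 = 2.

u = -exp(-3*x) + 2*x*exp(-3*x)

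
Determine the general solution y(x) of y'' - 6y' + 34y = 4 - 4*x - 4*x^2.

Characteristic equation r² - 6r + 34 = 0 has discriminant (-6)² - 4·(34) = -100 < 0, so r = 3 ± 5i.
Hence y_h = C1*cos(5*x)*exp(3*x) + C2*exp(3*x)*sin(5*x).
For the particular solution try y_p = A0 + A1*x + A2*x^2. Substituting and matching coefficients of each power of x gives A0 = 474/4913, A1 = -46/289, A2 = -2/17, so y_p = 474/4913 - 46*x/289 - 2*x^2/17.

y = 474/4913 - 46*x/289 - 2*x**2/17 + C1*cos(5*x)*exp(3*x) + C2*exp(3*x)*sin(5*x)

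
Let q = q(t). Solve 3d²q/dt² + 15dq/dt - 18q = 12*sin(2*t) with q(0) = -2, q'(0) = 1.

Divide through by 3: q'' + 5q' - 6q = 4*sin(2*t).
Characteristic equation r² + 5r - 6 = 0 factors as (r + 6)(r - 1) = 0, so r = -6, 1.
Hence q_h = C1*exp(-6*t) + C2*exp(t).
Try q_p = A*cos(2*t) + B*sin(2*t). Substituting and equating the coefficients of cos(2t) and sin(2t) gives A = -1/5, B = -1/5, so q_p = -cos(2*t)/5 - sin(2*t)/5.
General solution: q = -cos(2*t)/5 - sin(2*t)/5 + C1*exp(-6*t) + C2*exp(t).
Apply the initial conditions: q(0) = -1/5 + C1 + C2 = -2 and q'(0) = -2/5 + C2 - 6*C1 = 1. Solving gives C1 = -16/35, C2 = -47/35.

q = -47*exp(t)/35 - 16*exp(-6*t)/35 - cos(2*t)/5 - sin(2*t)/5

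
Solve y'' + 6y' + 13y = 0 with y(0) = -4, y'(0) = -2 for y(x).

Characteristic equation r² + 6r + 13 = 0 has discriminant (6)² - 4·(13) = -16 < 0, so r = -3 ± 2i.
Hence y_h = C1*cos(2*x)*exp(-3*x) + C2*exp(-3*x)*sin(2*x).
Apply the initial conditions: y(0) = C1 = -4 and y'(0) = -3*C1 + 2*C2 = -2. Solving gives C1 = -4, C2 = -7.

y = -7*exp(-3*x)*sin(2*x) - 4*cos(2*x)*exp(-3*x)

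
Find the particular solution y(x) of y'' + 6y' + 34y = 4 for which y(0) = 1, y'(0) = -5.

y = 2/17 - 8*exp(-3*x)*sin(5*x)/17 + 15*cos(5*x)*exp(-3*x)/17

Characteristic equation r² + 6r + 34 = 0 has discriminant (6)² - 4·(34) = -100 < 0, so r = -3 ± 5i.
Hence y_h = C1*cos(5*x)*exp(-3*x) + C2*exp(-3*x)*sin(5*x).
For the particular solution try y_p = A0. Substituting and matching coefficients of each power of x gives A0 = 2/17, so y_p = 2/17.
General solution: y = 2/17 + C1*cos(5*x)*exp(-3*x) + C2*exp(-3*x)*sin(5*x).
Apply the initial conditions: y(0) = 2/17 + C1 = 1 and y'(0) = -3*C1 + 5*C2 = -5. Solving gives C1 = 15/17, C2 = -8/17.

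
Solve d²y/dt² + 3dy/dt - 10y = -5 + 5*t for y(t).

y = 7/20 - t/2 + C1*exp(2*t) + C2*exp(-5*t)

Characteristic equation r² + 3r - 10 = 0 factors as (r - 2)(r + 5) = 0, so r = 2, -5.
Hence y_h = C1*exp(2*t) + C2*exp(-5*t).
For the particular solution try y_p = A0 + A1*t. Substituting and matching coefficients of each power of t gives A0 = 7/20, A1 = -1/2, so y_p = 7/20 - t/2.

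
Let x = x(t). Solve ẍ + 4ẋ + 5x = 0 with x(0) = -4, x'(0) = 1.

x = -7*exp(-2*t)*sin(t) - 4*cos(t)*exp(-2*t)

Characteristic equation r² + 4r + 5 = 0 has discriminant (4)² - 4·(5) = -4 < 0, so r = -2 ± i.
Hence x_h = C1*cos(t)*exp(-2*t) + C2*exp(-2*t)*sin(t).
Apply the initial conditions: x(0) = C1 = -4 and x'(0) = C2 - 2*C1 = 1. Solving gives C1 = -4, C2 = -7.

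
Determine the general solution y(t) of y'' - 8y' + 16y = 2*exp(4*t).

Characteristic equation r² - 8r + 16 = 0 has discriminant (-8)² - 4·(16) = 0, so r = 4 is a repeated root.
Hence y_h = (C1 + C2*t)*exp(4*t).
Since exp(4*t) solves the homogeneous equation (r = 4 is a root of multiplicity 2), multiply the trial by t^2. Try y_p = A*t^2*exp(4*t). Substituting into the equation and dividing by exp(4*t) gives A = 1, so y_p = t^2*exp(4*t).

y = C1*exp(4*t) + t**2*exp(4*t) + C2*t*exp(4*t)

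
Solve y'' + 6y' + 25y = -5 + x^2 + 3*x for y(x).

y = -3553/15625 + x**2/25 + 63*x/625 + C1*cos(4*x)*exp(-3*x) + C2*exp(-3*x)*sin(4*x)

Characteristic equation r² + 6r + 25 = 0 has discriminant (6)² - 4·(25) = -64 < 0, so r = -3 ± 4i.
Hence y_h = C1*cos(4*x)*exp(-3*x) + C2*exp(-3*x)*sin(4*x).
For the particular solution try y_p = A0 + A1*x + A2*x^2. Substituting and matching coefficients of each power of x gives A0 = -3553/15625, A1 = 63/625, A2 = 1/25, so y_p = -3553/15625 + x^2/25 + 63*x/625.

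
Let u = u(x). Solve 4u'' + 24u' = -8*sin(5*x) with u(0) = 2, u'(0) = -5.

u = 11/10 + 2*sin(5*x)/61 + 12*cos(5*x)/305 + 105*exp(-6*x)/122

Divide through by 4: u'' + 6u' = -2*sin(5*x).
Characteristic equation r² + 6r = 0 factors as (r + 6)r = 0, so r = -6, 0.
Hence u_h = C1*exp(-6*x) + C2.
Try u_p = A*cos(5*x) + B*sin(5*x). Substituting and equating the coefficients of cos(5x) and sin(5x) gives A = 12/305, B = 2/61, so u_p = 2*sin(5*x)/61 + 12*cos(5*x)/305.
General solution: u = C2 + 2*sin(5*x)/61 + 12*cos(5*x)/305 + C1*exp(-6*x).
Apply the initial conditions: u(0) = 12/305 + C1 + C2 = 2 and u'(0) = 10/61 - 6*C1 = -5. Solving gives C1 = 105/122, C2 = 11/10.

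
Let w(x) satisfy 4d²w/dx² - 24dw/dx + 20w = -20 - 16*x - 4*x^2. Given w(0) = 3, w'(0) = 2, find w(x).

w = -307/125 + 6*exp(x) - 68*exp(5*x)/125 - 32*x/25 - x**2/5

Divide through by 4: w'' - 6w' + 5w = -5 - x^2 - 4*x.
Characteristic equation r² - 6r + 5 = 0 factors as (r - 5)(r - 1) = 0, so r = 5, 1.
Hence w_h = C1*exp(5*x) + C2*exp(x).
For the particular solution try w_p = A0 + A1*x + A2*x^2. Substituting and matching coefficients of each power of x gives A0 = -307/125, A1 = -32/25, A2 = -1/5, so w_p = -307/125 - 32*x/25 - x^2/5.
General solution: w = -307/125 - 32*x/25 - x^2/5 + C1*exp(5*x) + C2*exp(x).
Apply the initial conditions: w(0) = -307/125 + C1 + C2 = 3 and w'(0) = -32/25 + C2 + 5*C1 = 2. Solving gives C1 = -68/125, C2 = 6.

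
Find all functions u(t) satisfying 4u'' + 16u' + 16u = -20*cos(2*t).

Divide through by 4: u'' + 4u' + 4u = -5*cos(2*t).
Characteristic equation r² + 4r + 4 = 0 has discriminant (4)² - 4·(4) = 0, so r = -2 is a repeated root.
Hence u_h = (C1 + C2*t)*exp(-2*t).
Try u_p = A*cos(2*t) + B*sin(2*t). Substituting and equating the coefficients of cos(2t) and sin(2t) gives A = 0, B = -5/8, so u_p = -5*sin(2*t)/8.

u = -5*sin(2*t)/8 + C1*exp(-2*t) + C2*t*exp(-2*t)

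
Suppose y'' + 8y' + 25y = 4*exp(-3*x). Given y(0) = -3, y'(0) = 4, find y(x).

y = 2*exp(-3*x)/5 - 17*cos(3*x)*exp(-4*x)/5 - 14*exp(-4*x)*sin(3*x)/5

Characteristic equation r² + 8r + 25 = 0 has discriminant (8)² - 4·(25) = -36 < 0, so r = -4 ± 3i.
Hence y_h = C1*cos(3*x)*exp(-4*x) + C2*exp(-4*x)*sin(3*x).
Try y_p = A*exp(-3*x). Substituting into the equation and dividing by exp(-3*x) gives A = 2/5, so y_p = 2*exp(-3*x)/5.
General solution: y = 2*exp(-3*x)/5 + C1*cos(3*x)*exp(-4*x) + C2*exp(-4*x)*sin(3*x).
Apply the initial conditions: y(0) = 2/5 + C1 = -3 and y'(0) = -6/5 - 4*C1 + 3*C2 = 4. Solving gives C1 = -17/5, C2 = -14/5.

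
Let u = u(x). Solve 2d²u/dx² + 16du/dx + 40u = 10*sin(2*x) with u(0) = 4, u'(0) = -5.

u = -5*cos(2*x)/32 + 5*sin(2*x)/32 + 133*cos(2*x)*exp(-4*x)/32 + 181*exp(-4*x)*sin(2*x)/32

Divide through by 2: u'' + 8u' + 20u = 5*sin(2*x).
Characteristic equation r² + 8r + 20 = 0 has discriminant (8)² - 4·(20) = -16 < 0, so r = -4 ± 2i.
Hence u_h = C1*cos(2*x)*exp(-4*x) + C2*exp(-4*x)*sin(2*x).
Try u_p = A*cos(2*x) + B*sin(2*x). Substituting and equating the coefficients of cos(2x) and sin(2x) gives A = -5/32, B = 5/32, so u_p = -5*cos(2*x)/32 + 5*sin(2*x)/32.
General solution: u = -5*cos(2*x)/32 + 5*sin(2*x)/32 + C1*cos(2*x)*exp(-4*x) + C2*exp(-4*x)*sin(2*x).
Apply the initial conditions: u(0) = -5/32 + C1 = 4 and u'(0) = 5/16 - 4*C1 + 2*C2 = -5. Solving gives C1 = 133/32, C2 = 181/32.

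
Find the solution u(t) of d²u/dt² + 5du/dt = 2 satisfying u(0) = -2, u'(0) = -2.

Characteristic equation r² + 5r = 0 factors as (r + 5)r = 0, so r = -5, 0.
Hence u_h = C1*exp(-5*t) + C2.
Since 0 is a characteristic root (multiplicity 1), multiply the polynomial trial by t: try u_p = A0*t. Substituting and matching coefficients of each power of t gives A0 = 2/5, so u_p = 2*t/5.
General solution: u = C2 + 2*t/5 + C1*exp(-5*t).
Apply the initial conditions: u(0) = C1 + C2 = -2 and u'(0) = 2/5 - 5*C1 = -2. Solving gives C1 = 12/25, C2 = -62/25.

u = -62/25 + 2*t/5 + 12*exp(-5*t)/25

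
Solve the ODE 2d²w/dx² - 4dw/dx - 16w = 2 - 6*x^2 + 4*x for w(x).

Divide through by 2: w'' - 2w' - 8w = 1 - 3*x^2 + 2*x.
Characteristic equation r² - 2r - 8 = 0 factors as (r + 2)(r - 4) = 0, so r = -2, 4.
Hence w_h = C1*exp(-2*x) + C2*exp(4*x).
For the particular solution try w_p = A0 + A1*x + A2*x^2. Substituting and matching coefficients of each power of x gives A0 = 5/64, A1 = -7/16, A2 = 3/8, so w_p = 5/64 - 7*x/16 + 3*x^2/8.

w = 5/64 - 7*x/16 + 3*x**2/8 + C1*exp(-2*x) + C2*exp(4*x)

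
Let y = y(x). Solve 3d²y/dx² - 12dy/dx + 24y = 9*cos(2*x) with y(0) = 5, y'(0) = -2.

y = -3*sin(2*x)/10 + 3*cos(2*x)/20 - 111*exp(2*x)*sin(2*x)/20 + 97*cos(2*x)*exp(2*x)/20

Divide through by 3: y'' - 4y' + 8y = 3*cos(2*x).
Characteristic equation r² - 4r + 8 = 0 has discriminant (-4)² - 4·(8) = -16 < 0, so r = 2 ± 2i.
Hence y_h = C1*cos(2*x)*exp(2*x) + C2*exp(2*x)*sin(2*x).
Try y_p = A*cos(2*x) + B*sin(2*x). Substituting and equating the coefficients of cos(2x) and sin(2x) gives A = 3/20, B = -3/10, so y_p = -3*sin(2*x)/10 + 3*cos(2*x)/20.
General solution: y = -3*sin(2*x)/10 + 3*cos(2*x)/20 + C1*cos(2*x)*exp(2*x) + C2*exp(2*x)*sin(2*x).
Apply the initial conditions: y(0) = 3/20 + C1 = 5 and y'(0) = -3/5 + 2*C1 + 2*C2 = -2. Solving gives C1 = 97/20, C2 = -111/20.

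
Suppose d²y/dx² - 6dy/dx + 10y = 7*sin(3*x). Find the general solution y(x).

y = 7*sin(3*x)/325 + 126*cos(3*x)/325 + C1*cos(x)*exp(3*x) + C2*exp(3*x)*sin(x)

Characteristic equation r² - 6r + 10 = 0 has discriminant (-6)² - 4·(10) = -4 < 0, so r = 3 ± i.
Hence y_h = C1*cos(x)*exp(3*x) + C2*exp(3*x)*sin(x).
Try y_p = A*cos(3*x) + B*sin(3*x). Substituting and equating the coefficients of cos(3x) and sin(3x) gives A = 126/325, B = 7/325, so y_p = 7*sin(3*x)/325 + 126*cos(3*x)/325.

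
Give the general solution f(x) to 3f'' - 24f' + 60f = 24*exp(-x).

f = 8*exp(-x)/29 + C1*cos(2*x)*exp(4*x) + C2*exp(4*x)*sin(2*x)

Divide through by 3: f'' - 8f' + 20f = 8*exp(-x).
Characteristic equation r² - 8r + 20 = 0 has discriminant (-8)² - 4·(20) = -16 < 0, so r = 4 ± 2i.
Hence f_h = C1*cos(2*x)*exp(4*x) + C2*exp(4*x)*sin(2*x).
Try f_p = A*exp(-x). Substituting into the equation and dividing by exp(-x) gives A = 8/29, so f_p = 8*exp(-x)/29.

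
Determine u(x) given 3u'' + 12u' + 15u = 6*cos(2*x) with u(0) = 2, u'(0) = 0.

u = 2*cos(2*x)/65 + 16*sin(2*x)/65 + 128*cos(x)*exp(-2*x)/65 + 224*exp(-2*x)*sin(x)/65

Divide through by 3: u'' + 4u' + 5u = 2*cos(2*x).
Characteristic equation r² + 4r + 5 = 0 has discriminant (4)² - 4·(5) = -4 < 0, so r = -2 ± i.
Hence u_h = C1*cos(x)*exp(-2*x) + C2*exp(-2*x)*sin(x).
Try u_p = A*cos(2*x) + B*sin(2*x). Substituting and equating the coefficients of cos(2x) and sin(2x) gives A = 2/65, B = 16/65, so u_p = 2*cos(2*x)/65 + 16*sin(2*x)/65.
General solution: u = 2*cos(2*x)/65 + 16*sin(2*x)/65 + C1*cos(x)*exp(-2*x) + C2*exp(-2*x)*sin(x).
Apply the initial conditions: u(0) = 2/65 + C1 = 2 and u'(0) = 32/65 + C2 - 2*C1 = 0. Solving gives C1 = 128/65, C2 = 224/65.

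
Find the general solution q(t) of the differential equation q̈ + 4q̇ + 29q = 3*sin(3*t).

Characteristic equation r² + 4r + 29 = 0 has discriminant (4)² - 4·(29) = -100 < 0, so r = -2 ± 5i.
Hence q_h = C1*cos(5*t)*exp(-2*t) + C2*exp(-2*t)*sin(5*t).
Try q_p = A*cos(3*t) + B*sin(3*t). Substituting and equating the coefficients of cos(3t) and sin(3t) gives A = -9/136, B = 15/136, so q_p = -9*cos(3*t)/136 + 15*sin(3*t)/136.

q = -9*cos(3*t)/136 + 15*sin(3*t)/136 + C1*cos(5*t)*exp(-2*t) + C2*exp(-2*t)*sin(5*t)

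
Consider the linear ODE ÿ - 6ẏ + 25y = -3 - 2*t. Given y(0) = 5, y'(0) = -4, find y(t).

Characteristic equation r² - 6r + 25 = 0 has discriminant (-6)² - 4·(25) = -64 < 0, so r = 3 ± 4i.
Hence y_h = C1*cos(4*t)*exp(3*t) + C2*exp(3*t)*sin(4*t).
For the particular solution try y_p = A0 + A1*t. Substituting and matching coefficients of each power of t gives A0 = -87/625, A1 = -2/25, so y_p = -87/625 - 2*t/25.
General solution: y = -87/625 - 2*t/25 + C1*cos(4*t)*exp(3*t) + C2*exp(3*t)*sin(4*t).
Apply the initial conditions: y(0) = -87/625 + C1 = 5 and y'(0) = -2/25 + 3*C1 + 4*C2 = -4. Solving gives C1 = 3212/625, C2 = -6043/1250.

y = -87/625 - 2*t/25 - 6043*exp(3*t)*sin(4*t)/1250 + 3212*cos(4*t)*exp(3*t)/625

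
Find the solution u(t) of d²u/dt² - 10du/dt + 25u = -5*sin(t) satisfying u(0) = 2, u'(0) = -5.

u = -30*sin(t)/169 - 25*cos(t)/338 + 701*exp(5*t)/338 - 395*t*exp(5*t)/26

Characteristic equation r² - 10r + 25 = 0 has discriminant (-10)² - 4·(25) = 0, so r = 5 is a repeated root.
Hence u_h = (C1 + C2*t)*exp(5*t).
Try u_p = A*cos(t) + B*sin(t). Substituting and equating the coefficients of cos(t) and sin(t) gives A = -25/338, B = -30/169, so u_p = -30*sin(t)/169 - 25*cos(t)/338.
General solution: u = -30*sin(t)/169 - 25*cos(t)/338 + C1*exp(5*t) + C2*t*exp(5*t).
Apply the initial conditions: u(0) = -25/338 + C1 = 2 and u'(0) = -30/169 + C2 + 5*C1 = -5. Solving gives C1 = 701/338, C2 = -395/26.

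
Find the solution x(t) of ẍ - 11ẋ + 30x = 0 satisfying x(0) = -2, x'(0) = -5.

Characteristic equation r² - 11r + 30 = 0 factors as (r - 6)(r - 5) = 0, so r = 6, 5.
Hence x_h = C1*exp(6*t) + C2*exp(5*t).
Apply the initial conditions: x(0) = C1 + C2 = -2 and x'(0) = 5*C2 + 6*C1 = -5. Solving gives C1 = 5, C2 = -7.

x = -7*exp(5*t) + 5*exp(6*t)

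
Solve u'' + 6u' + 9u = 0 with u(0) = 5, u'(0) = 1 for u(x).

u = 5*exp(-3*x) + 16*x*exp(-3*x)

Characteristic equation r² + 6r + 9 = 0 has discriminant (6)² - 4·(9) = 0, so r = -3 is a repeated root.
Hence u_h = (C1 + C2*x)*exp(-3*x).
Apply the initial conditions: u(0) = C1 = 5 and u'(0) = C2 - 3*C1 = 1. Solving gives C1 = 5, C2 = 16.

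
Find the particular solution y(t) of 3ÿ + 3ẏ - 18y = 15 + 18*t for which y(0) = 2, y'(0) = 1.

Divide through by 3: y'' + y' - 6y = 5 + 6*t.
Characteristic equation r² + r - 6 = 0 factors as (r - 2)(r + 3) = 0, so r = 2, -3.
Hence y_h = C1*exp(2*t) + C2*exp(-3*t).
For the particular solution try y_p = A0 + A1*t. Substituting and matching coefficients of each power of t gives A0 = -1, A1 = -1, so y_p = -1 - t.
General solution: y = -1 - t + C1*exp(2*t) + C2*exp(-3*t).
Apply the initial conditions: y(0) = -1 + C1 + C2 = 2 and y'(0) = -1 - 3*C2 + 2*C1 = 1. Solving gives C1 = 11/5, C2 = 4/5.

y = -1 - t + 4*exp(-3*t)/5 + 11*exp(2*t)/5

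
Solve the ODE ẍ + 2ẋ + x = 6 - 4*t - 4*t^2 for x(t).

x = -10 - 4*t**2 + 12*t + C1*exp(-t) + C2*t*exp(-t)

Characteristic equation r² + 2r + 1 = 0 has discriminant (2)² - 4·(1) = 0, so r = -1 is a repeated root.
Hence x_h = (C1 + C2*t)*exp(-t).
For the particular solution try x_p = A0 + A1*t + A2*t^2. Substituting and matching coefficients of each power of t gives A0 = -10, A1 = 12, A2 = -4, so x_p = -10 - 4*t^2 + 12*t.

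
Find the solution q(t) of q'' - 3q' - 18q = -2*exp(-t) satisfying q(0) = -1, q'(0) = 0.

q = -23*exp(6*t)/63 - 7*exp(-3*t)/9 + exp(-t)/7

Characteristic equation r² - 3r - 18 = 0 factors as (r - 6)(r + 3) = 0, so r = 6, -3.
Hence q_h = C1*exp(6*t) + C2*exp(-3*t).
Try q_p = A*exp(-t). Substituting into the equation and dividing by exp(-t) gives A = 1/7, so q_p = exp(-t)/7.
General solution: q = exp(-t)/7 + C1*exp(6*t) + C2*exp(-3*t).
Apply the initial conditions: q(0) = 1/7 + C1 + C2 = -1 and q'(0) = -1/7 - 3*C2 + 6*C1 = 0. Solving gives C1 = -23/63, C2 = -7/9.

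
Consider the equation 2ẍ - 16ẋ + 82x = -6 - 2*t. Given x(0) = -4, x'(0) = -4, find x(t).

x = -131/1681 - t/41 - 6593*cos(5*t)*exp(4*t)/1681 + 19689*exp(4*t)*sin(5*t)/8405

Divide through by 2: x'' - 8x' + 41x = -3 - t.
Characteristic equation r² - 8r + 41 = 0 has discriminant (-8)² - 4·(41) = -100 < 0, so r = 4 ± 5i.
Hence x_h = C1*cos(5*t)*exp(4*t) + C2*exp(4*t)*sin(5*t).
For the particular solution try x_p = A0 + A1*t. Substituting and matching coefficients of each power of t gives A0 = -131/1681, A1 = -1/41, so x_p = -131/1681 - t/41.
General solution: x = -131/1681 - t/41 + C1*cos(5*t)*exp(4*t) + C2*exp(4*t)*sin(5*t).
Apply the initial conditions: x(0) = -131/1681 + C1 = -4 and x'(0) = -1/41 + 4*C1 + 5*C2 = -4. Solving gives C1 = -6593/1681, C2 = 19689/8405.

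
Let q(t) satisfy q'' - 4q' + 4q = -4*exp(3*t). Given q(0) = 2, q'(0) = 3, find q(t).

Characteristic equation r² - 4r + 4 = 0 has discriminant (-4)² - 4·(4) = 0, so r = 2 is a repeated root.
Hence q_h = (C1 + C2*t)*exp(2*t).
Try q_p = A*exp(3*t). Substituting into the equation and dividing by exp(3*t) gives A = -4, so q_p = -4*exp(3*t).
General solution: q = -4*exp(3*t) + C1*exp(2*t) + C2*t*exp(2*t).
Apply the initial conditions: q(0) = -4 + C1 = 2 and q'(0) = -12 + C2 + 2*C1 = 3. Solving gives C1 = 6, C2 = 3.

q = -4*exp(3*t) + 6*exp(2*t) + 3*t*exp(2*t)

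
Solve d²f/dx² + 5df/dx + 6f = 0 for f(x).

Characteristic equation r² + 5r + 6 = 0 factors as (r + 2)(r + 3) = 0, so r = -2, -3.
Hence f_h = C1*exp(-2*x) + C2*exp(-3*x).

f = C1*exp(-2*x) + C2*exp(-3*x)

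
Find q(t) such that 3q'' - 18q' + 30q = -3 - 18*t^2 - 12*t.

Divide through by 3: q'' - 6q' + 10q = -1 - 6*t^2 - 4*t.
Characteristic equation r² - 6r + 10 = 0 has discriminant (-6)² - 4·(10) = -4 < 0, so r = 3 ± i.
Hence q_h = C1*cos(t)*exp(3*t) + C2*exp(3*t)*sin(t).
For the particular solution try q_p = A0 + A1*t + A2*t^2. Substituting and matching coefficients of each power of t gives A0 = -163/250, A1 = -28/25, A2 = -3/5, so q_p = -163/250 - 28*t/25 - 3*t^2/5.

q = -163/250 - 28*t/25 - 3*t**2/5 + C1*cos(t)*exp(3*t) + C2*exp(3*t)*sin(t)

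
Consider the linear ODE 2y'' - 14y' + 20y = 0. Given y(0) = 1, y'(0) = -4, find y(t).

Divide through by 2: y'' - 7y' + 10y = 0.
Characteristic equation r² - 7r + 10 = 0 factors as (r - 2)(r - 5) = 0, so r = 2, 5.
Hence y_h = C1*exp(2*t) + C2*exp(5*t).
Apply the initial conditions: y(0) = C1 + C2 = 1 and y'(0) = 2*C1 + 5*C2 = -4. Solving gives C1 = 3, C2 = -2.

y = -2*exp(5*t) + 3*exp(2*t)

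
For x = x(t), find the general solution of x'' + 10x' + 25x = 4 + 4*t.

Characteristic equation r² + 10r + 25 = 0 has discriminant (10)² - 4·(25) = 0, so r = -5 is a repeated root.
Hence x_h = (C1 + C2*t)*exp(-5*t).
For the particular solution try x_p = A0 + A1*t. Substituting and matching coefficients of each power of t gives A0 = 12/125, A1 = 4/25, so x_p = 12/125 + 4*t/25.

x = 12/125 + 4*t/25 + C1*exp(-5*t) + C2*t*exp(-5*t)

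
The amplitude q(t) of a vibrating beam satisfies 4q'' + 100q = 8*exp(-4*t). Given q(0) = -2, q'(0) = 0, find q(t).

q = -84*cos(5*t)/41 + 2*exp(-4*t)/41 + 8*sin(5*t)/205

Divide through by 4: q'' + 25q = 2*exp(-4*t).
Characteristic equation r² + 25 = 0 has discriminant (0)² - 4·(25) = -100 < 0, so r = ± 5i.
Hence q_h = C1*cos(5*t) + C2*sin(5*t).
Try q_p = A*exp(-4*t). Substituting into the equation and dividing by exp(-4*t) gives A = 2/41, so q_p = 2*exp(-4*t)/41.
General solution: q = 2*exp(-4*t)/41 + C1*cos(5*t) + C2*sin(5*t).
Apply the initial conditions: q(0) = 2/41 + C1 = -2 and q'(0) = -8/41 + 5*C2 = 0. Solving gives C1 = -84/41, C2 = 8/205.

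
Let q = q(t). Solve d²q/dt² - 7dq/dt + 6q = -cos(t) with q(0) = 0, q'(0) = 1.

Characteristic equation r² - 7r + 6 = 0 factors as (r - 1)(r - 6) = 0, so r = 1, 6.
Hence q_h = C1*exp(t) + C2*exp(6*t).
Try q_p = A*cos(t) + B*sin(t). Substituting and equating the coefficients of cos(t) and sin(t) gives A = -5/74, B = 7/74, so q_p = -5*cos(t)/74 + 7*sin(t)/74.
General solution: q = -5*cos(t)/74 + 7*sin(t)/74 + C1*exp(t) + C2*exp(6*t).
Apply the initial conditions: q(0) = -5/74 + C1 + C2 = 0 and q'(0) = 7/74 + C1 + 6*C2 = 1. Solving gives C1 = -1/10, C2 = 31/185.

q = -5*cos(t)/74 - exp(t)/10 + 7*sin(t)/74 + 31*exp(6*t)/185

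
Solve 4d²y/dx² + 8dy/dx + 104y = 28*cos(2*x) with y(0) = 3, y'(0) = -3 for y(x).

y = 7*sin(2*x)/125 + 77*cos(2*x)/250 - 21*exp(-x)*sin(5*x)/250 + 673*cos(5*x)*exp(-x)/250

Divide through by 4: y'' + 2y' + 26y = 7*cos(2*x).
Characteristic equation r² + 2r + 26 = 0 has discriminant (2)² - 4·(26) = -100 < 0, so r = -1 ± 5i.
Hence y_h = C1*cos(5*x)*exp(-x) + C2*exp(-x)*sin(5*x).
Try y_p = A*cos(2*x) + B*sin(2*x). Substituting and equating the coefficients of cos(2x) and sin(2x) gives A = 77/250, B = 7/125, so y_p = 7*sin(2*x)/125 + 77*cos(2*x)/250.
General solution: y = 7*sin(2*x)/125 + 77*cos(2*x)/250 + C1*cos(5*x)*exp(-x) + C2*exp(-x)*sin(5*x).
Apply the initial conditions: y(0) = 77/250 + C1 = 3 and y'(0) = 14/125 - C1 + 5*C2 = -3. Solving gives C1 = 673/250, C2 = -21/250.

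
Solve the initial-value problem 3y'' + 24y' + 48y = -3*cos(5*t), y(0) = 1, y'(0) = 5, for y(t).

Divide through by 3: y'' + 8y' + 16y = -cos(5*t).
Characteristic equation r² + 8r + 16 = 0 has discriminant (8)² - 4·(16) = 0, so r = -4 is a repeated root.
Hence y_h = (C1 + C2*t)*exp(-4*t).
Try y_p = A*cos(5*t) + B*sin(5*t). Substituting and equating the coefficients of cos(5t) and sin(5t) gives A = 9/1681, B = -40/1681, so y_p = -40*sin(5*t)/1681 + 9*cos(5*t)/1681.
General solution: y = -40*sin(5*t)/1681 + 9*cos(5*t)/1681 + C1*exp(-4*t) + C2*t*exp(-4*t).
Apply the initial conditions: y(0) = 9/1681 + C1 = 1 and y'(0) = -200/1681 + C2 - 4*C1 = 5. Solving gives C1 = 1672/1681, C2 = 373/41.

y = -40*sin(5*t)/1681 + 9*cos(5*t)/1681 + 1672*exp(-4*t)/1681 + 373*t*exp(-4*t)/41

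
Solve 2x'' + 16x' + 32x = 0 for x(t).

Divide through by 2: x'' + 8x' + 16x = 0.
Characteristic equation r² + 8r + 16 = 0 has discriminant (8)² - 4·(16) = 0, so r = -4 is a repeated root.
Hence x_h = (C1 + C2*t)*exp(-4*t).

x = C1*exp(-4*t) + C2*t*exp(-4*t)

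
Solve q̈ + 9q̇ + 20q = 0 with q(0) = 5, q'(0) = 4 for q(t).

q = -24*exp(-5*t) + 29*exp(-4*t)

Characteristic equation r² + 9r + 20 = 0 factors as (r + 4)(r + 5) = 0, so r = -4, -5.
Hence q_h = C1*exp(-4*t) + C2*exp(-5*t).
Apply the initial conditions: q(0) = C1 + C2 = 5 and q'(0) = -5*C2 - 4*C1 = 4. Solving gives C1 = 29, C2 = -24.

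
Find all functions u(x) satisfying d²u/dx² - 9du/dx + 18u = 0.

u = C1*exp(6*x) + C2*exp(3*x)

Characteristic equation r² - 9r + 18 = 0 factors as (r - 6)(r - 3) = 0, so r = 6, 3.
Hence u_h = C1*exp(6*x) + C2*exp(3*x).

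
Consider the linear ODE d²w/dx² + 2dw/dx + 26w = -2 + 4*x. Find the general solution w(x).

w = -15/169 + 2*x/13 + C1*cos(5*x)*exp(-x) + C2*exp(-x)*sin(5*x)

Characteristic equation r² + 2r + 26 = 0 has discriminant (2)² - 4·(26) = -100 < 0, so r = -1 ± 5i.
Hence w_h = C1*cos(5*x)*exp(-x) + C2*exp(-x)*sin(5*x).
For the particular solution try w_p = A0 + A1*x. Substituting and matching coefficients of each power of x gives A0 = -15/169, A1 = 2/13, so w_p = -15/169 + 2*x/13.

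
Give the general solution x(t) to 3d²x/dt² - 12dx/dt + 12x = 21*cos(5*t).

Divide through by 3: x'' - 4x' + 4x = 7*cos(5*t).
Characteristic equation r² - 4r + 4 = 0 has discriminant (-4)² - 4·(4) = 0, so r = 2 is a repeated root.
Hence x_h = (C1 + C2*t)*exp(2*t).
Try x_p = A*cos(5*t) + B*sin(5*t). Substituting and equating the coefficients of cos(5t) and sin(5t) gives A = -147/841, B = -140/841, so x_p = -147*cos(5*t)/841 - 140*sin(5*t)/841.

x = -147*cos(5*t)/841 - 140*sin(5*t)/841 + C1*exp(2*t) + C2*t*exp(2*t)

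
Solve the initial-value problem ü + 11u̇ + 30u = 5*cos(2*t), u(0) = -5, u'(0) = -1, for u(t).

Characteristic equation r² + 11r + 30 = 0 factors as (r + 5)(r + 6) = 0, so r = -5, -6.
Hence u_h = C1*exp(-5*t) + C2*exp(-6*t).
Try u_p = A*cos(2*t) + B*sin(2*t). Substituting and equating the coefficients of cos(2t) and sin(2t) gives A = 13/116, B = 11/116, so u_p = 11*sin(2*t)/116 + 13*cos(2*t)/116.
General solution: u = 11*sin(2*t)/116 + 13*cos(2*t)/116 + C1*exp(-5*t) + C2*exp(-6*t).
Apply the initial conditions: u(0) = 13/116 + C1 + C2 = -5 and u'(0) = 11/58 - 6*C2 - 5*C1 = -1. Solving gives C1 = -924/29, C2 = 107/4.

u = -924*exp(-5*t)/29 + 11*sin(2*t)/116 + 13*cos(2*t)/116 + 107*exp(-6*t)/4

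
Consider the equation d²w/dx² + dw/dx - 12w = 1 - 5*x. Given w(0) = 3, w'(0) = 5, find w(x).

Characteristic equation r² + r - 12 = 0 factors as (r - 3)(r + 4) = 0, so r = 3, -4.
Hence w_h = C1*exp(3*x) + C2*exp(-4*x).
For the particular solution try w_p = A0 + A1*x. Substituting and matching coefficients of each power of x gives A0 = -7/144, A1 = 5/12, so w_p = -7/144 + 5*x/12.
General solution: w = -7/144 + 5*x/12 + C1*exp(3*x) + C2*exp(-4*x).
Apply the initial conditions: w(0) = -7/144 + C1 + C2 = 3 and w'(0) = 5/12 - 4*C2 + 3*C1 = 5. Solving gives C1 = 151/63, C2 = 73/112.

w = -7/144 + 5*x/12 + 73*exp(-4*x)/112 + 151*exp(3*x)/63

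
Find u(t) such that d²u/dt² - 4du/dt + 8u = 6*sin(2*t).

Characteristic equation r² - 4r + 8 = 0 has discriminant (-4)² - 4·(8) = -16 < 0, so r = 2 ± 2i.
Hence u_h = C1*cos(2*t)*exp(2*t) + C2*exp(2*t)*sin(2*t).
Try u_p = A*cos(2*t) + B*sin(2*t). Substituting and equating the coefficients of cos(2t) and sin(2t) gives A = 3/5, B = 3/10, so u_p = 3*cos(2*t)/5 + 3*sin(2*t)/10.

u = 3*cos(2*t)/5 + 3*sin(2*t)/10 + C1*cos(2*t)*exp(2*t) + C2*exp(2*t)*sin(2*t)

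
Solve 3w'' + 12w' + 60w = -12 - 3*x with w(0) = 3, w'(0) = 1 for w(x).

Divide through by 3: w'' + 4w' + 20w = -4 - x.
Characteristic equation r² + 4r + 20 = 0 has discriminant (4)² - 4·(20) = -64 < 0, so r = -2 ± 4i.
Hence w_h = C1*cos(4*x)*exp(-2*x) + C2*exp(-2*x)*sin(4*x).
For the particular solution try w_p = A0 + A1*x. Substituting and matching coefficients of each power of x gives A0 = -19/100, A1 = -1/20, so w_p = -19/100 - x/20.
General solution: w = -19/100 - x/20 + C1*cos(4*x)*exp(-2*x) + C2*exp(-2*x)*sin(4*x).
Apply the initial conditions: w(0) = -19/100 + C1 = 3 and w'(0) = -1/20 - 2*C1 + 4*C2 = 1. Solving gives C1 = 319/100, C2 = 743/400.

w = -19/100 - x/20 + 319*cos(4*x)*exp(-2*x)/100 + 743*exp(-2*x)*sin(4*x)/400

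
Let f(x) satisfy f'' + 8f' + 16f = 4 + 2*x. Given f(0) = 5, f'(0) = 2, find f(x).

f = 3/16 + x/8 + 77*exp(-4*x)/16 + 169*x*exp(-4*x)/8

Characteristic equation r² + 8r + 16 = 0 has discriminant (8)² - 4·(16) = 0, so r = -4 is a repeated root.
Hence f_h = (C1 + C2*x)*exp(-4*x).
For the particular solution try f_p = A0 + A1*x. Substituting and matching coefficients of each power of x gives A0 = 3/16, A1 = 1/8, so f_p = 3/16 + x/8.
General solution: f = 3/16 + x/8 + C1*exp(-4*x) + C2*x*exp(-4*x).
Apply the initial conditions: f(0) = 3/16 + C1 = 5 and f'(0) = 1/8 + C2 - 4*C1 = 2. Solving gives C1 = 77/16, C2 = 169/8.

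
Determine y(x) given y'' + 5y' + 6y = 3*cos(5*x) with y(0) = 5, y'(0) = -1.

Characteristic equation r² + 5r + 6 = 0 factors as (r + 3)(r + 2) = 0, so r = -3, -2.
Hence y_h = C1*exp(-3*x) + C2*exp(-2*x).
Try y_p = A*cos(5*x) + B*sin(5*x). Substituting and equating the coefficients of cos(5x) and sin(5x) gives A = -57/986, B = 75/986, so y_p = -57*cos(5*x)/986 + 75*sin(5*x)/986.
General solution: y = -57*cos(5*x)/986 + 75*sin(5*x)/986 + C1*exp(-3*x) + C2*exp(-2*x).
Apply the initial conditions: y(0) = -57/986 + C1 + C2 = 5 and y'(0) = 375/986 - 3*C1 - 2*C2 = -1. Solving gives C1 = -297/34, C2 = 400/29.

y = -297*exp(-3*x)/34 - 57*cos(5*x)/986 + 75*sin(5*x)/986 + 400*exp(-2*x)/29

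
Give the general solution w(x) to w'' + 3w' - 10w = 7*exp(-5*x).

w = C1*exp(2*x) + C2*exp(-5*x) - x*exp(-5*x)

Characteristic equation r² + 3r - 10 = 0 factors as (r - 2)(r + 5) = 0, so r = 2, -5.
Hence w_h = C1*exp(2*x) + C2*exp(-5*x).
Since exp(-5*x) solves the homogeneous equation (r = -5 is a root of multiplicity 1), multiply the trial by x. Try w_p = A*x*exp(-5*x). Substituting into the equation and dividing by exp(-5*x) gives A = -1, so w_p = -x*exp(-5*x).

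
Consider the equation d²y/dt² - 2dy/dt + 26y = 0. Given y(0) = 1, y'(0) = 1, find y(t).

Characteristic equation r² - 2r + 26 = 0 has discriminant (-2)² - 4·(26) = -100 < 0, so r = 1 ± 5i.
Hence y_h = C1*cos(5*t)*exp(t) + C2*exp(t)*sin(5*t).
Apply the initial conditions: y(0) = C1 = 1 and y'(0) = C1 + 5*C2 = 1. Solving gives C1 = 1, C2 = 0.

y = cos(5*t)*exp(t)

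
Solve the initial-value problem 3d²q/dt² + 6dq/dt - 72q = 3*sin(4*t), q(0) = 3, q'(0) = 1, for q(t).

Divide through by 3: q'' + 2q' - 24q = sin(4*t).
Characteristic equation r² + 2r - 24 = 0 factors as (r - 4)(r + 6) = 0, so r = 4, -6.
Hence q_h = C1*exp(4*t) + C2*exp(-6*t).
Try q_p = A*cos(4*t) + B*sin(4*t). Substituting and equating the coefficients of cos(4t) and sin(4t) gives A = -1/208, B = -5/208, so q_p = -5*sin(4*t)/208 - cos(4*t)/208.
General solution: q = -5*sin(4*t)/208 - cos(4*t)/208 + C1*exp(4*t) + C2*exp(-6*t).
Apply the initial conditions: q(0) = -1/208 + C1 + C2 = 3 and q'(0) = -5/52 - 6*C2 + 4*C1 = 1. Solving gives C1 = 153/80, C2 = 71/65.

q = -5*sin(4*t)/208 - cos(4*t)/208 + 71*exp(-6*t)/65 + 153*exp(4*t)/80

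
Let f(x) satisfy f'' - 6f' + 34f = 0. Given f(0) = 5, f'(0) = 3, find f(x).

Characteristic equation r² - 6r + 34 = 0 has discriminant (-6)² - 4·(34) = -100 < 0, so r = 3 ± 5i.
Hence f_h = C1*cos(5*x)*exp(3*x) + C2*exp(3*x)*sin(5*x).
Apply the initial conditions: f(0) = C1 = 5 and f'(0) = 3*C1 + 5*C2 = 3. Solving gives C1 = 5, C2 = -12/5.

f = 5*cos(5*x)*exp(3*x) - 12*exp(3*x)*sin(5*x)/5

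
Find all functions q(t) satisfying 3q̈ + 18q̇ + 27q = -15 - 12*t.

Divide through by 3: q'' + 6q' + 9q = -5 - 4*t.
Characteristic equation r² + 6r + 9 = 0 has discriminant (6)² - 4·(9) = 0, so r = -3 is a repeated root.
Hence q_h = (C1 + C2*t)*exp(-3*t).
For the particular solution try q_p = A0 + A1*t. Substituting and matching coefficients of each power of t gives A0 = -7/27, A1 = -4/9, so q_p = -7/27 - 4*t/9.

q = -7/27 - 4*t/9 + C1*exp(-3*t) + C2*t*exp(-3*t)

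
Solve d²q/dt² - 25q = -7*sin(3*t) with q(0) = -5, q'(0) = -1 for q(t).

q = -181*exp(5*t)/68 - 159*exp(-5*t)/68 + 7*sin(3*t)/34

Characteristic equation r² - 25 = 0 factors as (r + 5)(r - 5) = 0, so r = -5, 5.
Hence q_h = C1*exp(-5*t) + C2*exp(5*t).
Try q_p = A*cos(3*t) + B*sin(3*t). Substituting and equating the coefficients of cos(3t) and sin(3t) gives A = 0, B = 7/34, so q_p = 7*sin(3*t)/34.
General solution: q = 7*sin(3*t)/34 + C1*exp(-5*t) + C2*exp(5*t).
Apply the initial conditions: q(0) = C1 + C2 = -5 and q'(0) = 21/34 - 5*C1 + 5*C2 = -1. Solving gives C1 = -159/68, C2 = -181/68.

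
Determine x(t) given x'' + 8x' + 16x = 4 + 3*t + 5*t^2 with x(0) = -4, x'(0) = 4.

x = 35/128 - 547*exp(-4*t)/128 - t/8 + 5*t**2/16 - 415*t*exp(-4*t)/32

Characteristic equation r² + 8r + 16 = 0 has discriminant (8)² - 4·(16) = 0, so r = -4 is a repeated root.
Hence x_h = (C1 + C2*t)*exp(-4*t).
For the particular solution try x_p = A0 + A1*t + A2*t^2. Substituting and matching coefficients of each power of t gives A0 = 35/128, A1 = -1/8, A2 = 5/16, so x_p = 35/128 - t/8 + 5*t^2/16.
General solution: x = 35/128 - t/8 + 5*t^2/16 + C1*exp(-4*t) + C2*t*exp(-4*t).
Apply the initial conditions: x(0) = 35/128 + C1 = -4 and x'(0) = -1/8 + C2 - 4*C1 = 4. Solving gives C1 = -547/128, C2 = -415/32.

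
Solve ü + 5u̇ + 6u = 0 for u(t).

Characteristic equation r² + 5r + 6 = 0 factors as (r + 3)(r + 2) = 0, so r = -3, -2.
Hence u_h = C1*exp(-3*t) + C2*exp(-2*t).

u = C1*exp(-3*t) + C2*exp(-2*t)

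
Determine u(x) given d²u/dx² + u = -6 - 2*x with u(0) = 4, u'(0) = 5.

u = -6 - 2*x + 7*sin(x) + 10*cos(x)

Characteristic equation r² + 1 = 0 has discriminant (0)² - 4·(1) = -4 < 0, so r = ± i.
Hence u_h = C1*cos(x) + C2*sin(x).
For the particular solution try u_p = A0 + A1*x. Substituting and matching coefficients of each power of x gives A0 = -6, A1 = -2, so u_p = -6 - 2*x.
General solution: u = -6 - 2*x + C1*cos(x) + C2*sin(x).
Apply the initial conditions: u(0) = -6 + C1 = 4 and u'(0) = -2 + C2 = 5. Solving gives C1 = 10, C2 = 7.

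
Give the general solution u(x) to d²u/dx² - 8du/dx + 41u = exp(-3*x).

Characteristic equation r² - 8r + 41 = 0 has discriminant (-8)² - 4·(41) = -100 < 0, so r = 4 ± 5i.
Hence u_h = C1*cos(5*x)*exp(4*x) + C2*exp(4*x)*sin(5*x).
Try u_p = A*exp(-3*x). Substituting into the equation and dividing by exp(-3*x) gives A = 1/74, so u_p = exp(-3*x)/74.

u = exp(-3*x)/74 + C1*cos(5*x)*exp(4*x) + C2*exp(4*x)*sin(5*x)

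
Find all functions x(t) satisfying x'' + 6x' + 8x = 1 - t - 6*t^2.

x = -7/16 + t - 3*t**2/4 + C1*exp(-2*t) + C2*exp(-4*t)

Characteristic equation r² + 6r + 8 = 0 factors as (r + 2)(r + 4) = 0, so r = -2, -4.
Hence x_h = C1*exp(-2*t) + C2*exp(-4*t).
For the particular solution try x_p = A0 + A1*t + A2*t^2. Substituting and matching coefficients of each power of t gives A0 = -7/16, A1 = 1, A2 = -3/4, so x_p = -7/16 + t - 3*t^2/4.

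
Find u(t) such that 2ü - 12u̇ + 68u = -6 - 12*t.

Divide through by 2: u'' - 6u' + 34u = -3 - 6*t.
Characteristic equation r² - 6r + 34 = 0 has discriminant (-6)² - 4·(34) = -100 < 0, so r = 3 ± 5i.
Hence u_h = C1*cos(5*t)*exp(3*t) + C2*exp(3*t)*sin(5*t).
For the particular solution try u_p = A0 + A1*t. Substituting and matching coefficients of each power of t gives A0 = -69/578, A1 = -3/17, so u_p = -69/578 - 3*t/17.

u = -69/578 - 3*t/17 + C1*cos(5*t)*exp(3*t) + C2*exp(3*t)*sin(5*t)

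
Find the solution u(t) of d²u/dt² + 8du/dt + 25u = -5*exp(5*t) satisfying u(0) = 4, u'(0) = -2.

Characteristic equation r² + 8r + 25 = 0 has discriminant (8)² - 4·(25) = -36 < 0, so r = -4 ± 3i.
Hence u_h = C1*cos(3*t)*exp(-4*t) + C2*exp(-4*t)*sin(3*t).
Try u_p = A*exp(5*t). Substituting into the equation and dividing by exp(5*t) gives A = -1/18, so u_p = -exp(5*t)/18.
General solution: u = -exp(5*t)/18 + C1*cos(3*t)*exp(-4*t) + C2*exp(-4*t)*sin(3*t).
Apply the initial conditions: u(0) = -1/18 + C1 = 4 and u'(0) = -5/18 - 4*C1 + 3*C2 = -2. Solving gives C1 = 73/18, C2 = 29/6.

u = -exp(5*t)/18 + 29*exp(-4*t)*sin(3*t)/6 + 73*cos(3*t)*exp(-4*t)/18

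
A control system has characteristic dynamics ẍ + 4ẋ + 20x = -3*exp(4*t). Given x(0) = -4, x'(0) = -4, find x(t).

x = -3*exp(4*t)/52 - 303*exp(-2*t)*sin(4*t)/104 - 205*cos(4*t)*exp(-2*t)/52

Characteristic equation r² + 4r + 20 = 0 has discriminant (4)² - 4·(20) = -64 < 0, so r = -2 ± 4i.
Hence x_h = C1*cos(4*t)*exp(-2*t) + C2*exp(-2*t)*sin(4*t).
Try x_p = A*exp(4*t). Substituting into the equation and dividing by exp(4*t) gives A = -3/52, so x_p = -3*exp(4*t)/52.
General solution: x = -3*exp(4*t)/52 + C1*cos(4*t)*exp(-2*t) + C2*exp(-2*t)*sin(4*t).
Apply the initial conditions: x(0) = -3/52 + C1 = -4 and x'(0) = -3/13 - 2*C1 + 4*C2 = -4. Solving gives C1 = -205/52, C2 = -303/104.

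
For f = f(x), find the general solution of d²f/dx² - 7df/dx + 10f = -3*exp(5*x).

Characteristic equation r² - 7r + 10 = 0 factors as (r - 5)(r - 2) = 0, so r = 5, 2.
Hence f_h = C1*exp(5*x) + C2*exp(2*x).
Since exp(5*x) solves the homogeneous equation (r = 5 is a root of multiplicity 1), multiply the trial by x. Try f_p = A*x*exp(5*x). Substituting into the equation and dividing by exp(5*x) gives A = -1, so f_p = -x*exp(5*x).

f = C1*exp(5*x) + C2*exp(2*x) - x*exp(5*x)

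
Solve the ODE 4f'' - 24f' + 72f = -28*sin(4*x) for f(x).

f = -42*cos(4*x)/145 - 7*sin(4*x)/290 + C1*cos(3*x)*exp(3*x) + C2*exp(3*x)*sin(3*x)

Divide through by 4: f'' - 6f' + 18f = -7*sin(4*x).
Characteristic equation r² - 6r + 18 = 0 has discriminant (-6)² - 4·(18) = -36 < 0, so r = 3 ± 3i.
Hence f_h = C1*cos(3*x)*exp(3*x) + C2*exp(3*x)*sin(3*x).
Try f_p = A*cos(4*x) + B*sin(4*x). Substituting and equating the coefficients of cos(4x) and sin(4x) gives A = -42/145, B = -7/290, so f_p = -42*cos(4*x)/145 - 7*sin(4*x)/290.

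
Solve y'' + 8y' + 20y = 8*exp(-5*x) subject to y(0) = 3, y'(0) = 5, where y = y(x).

Characteristic equation r² + 8r + 20 = 0 has discriminant (8)² - 4·(20) = -16 < 0, so r = -4 ± 2i.
Hence y_h = C1*cos(2*x)*exp(-4*x) + C2*exp(-4*x)*sin(2*x).
Try y_p = A*exp(-5*x). Substituting into the equation and dividing by exp(-5*x) gives A = 8/5, so y_p = 8*exp(-5*x)/5.
General solution: y = 8*exp(-5*x)/5 + C1*cos(2*x)*exp(-4*x) + C2*exp(-4*x)*sin(2*x).
Apply the initial conditions: y(0) = 8/5 + C1 = 3 and y'(0) = -8 - 4*C1 + 2*C2 = 5. Solving gives C1 = 7/5, C2 = 93/10.

y = 8*exp(-5*x)/5 + 7*cos(2*x)*exp(-4*x)/5 + 93*exp(-4*x)*sin(2*x)/10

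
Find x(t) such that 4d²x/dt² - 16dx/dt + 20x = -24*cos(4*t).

Divide through by 4: x'' - 4x' + 5x = -6*cos(4*t).
Characteristic equation r² - 4r + 5 = 0 has discriminant (-4)² - 4·(5) = -4 < 0, so r = 2 ± i.
Hence x_h = C1*cos(t)*exp(2*t) + C2*exp(2*t)*sin(t).
Try x_p = A*cos(4*t) + B*sin(4*t). Substituting and equating the coefficients of cos(4t) and sin(4t) gives A = 66/377, B = 96/377, so x_p = 66*cos(4*t)/377 + 96*sin(4*t)/377.

x = 66*cos(4*t)/377 + 96*sin(4*t)/377 + C1*cos(t)*exp(2*t) + C2*exp(2*t)*sin(t)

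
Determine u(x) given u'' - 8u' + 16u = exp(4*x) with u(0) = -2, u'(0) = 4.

u = -2*exp(4*x) + x**2*exp(4*x)/2 + 12*x*exp(4*x)

Characteristic equation r² - 8r + 16 = 0 has discriminant (-8)² - 4·(16) = 0, so r = 4 is a repeated root.
Hence u_h = (C1 + C2*x)*exp(4*x).
Since exp(4*x) solves the homogeneous equation (r = 4 is a root of multiplicity 2), multiply the trial by x^2. Try u_p = A*x^2*exp(4*x). Substituting into the equation and dividing by exp(4*x) gives A = 1/2, so u_p = x^2*exp(4*x)/2.
General solution: u = C1*exp(4*x) + x^2*exp(4*x)/2 + C2*x*exp(4*x).
Apply the initial conditions: u(0) = C1 = -2 and u'(0) = C2 + 4*C1 = 4. Solving gives C1 = -2, C2 = 12.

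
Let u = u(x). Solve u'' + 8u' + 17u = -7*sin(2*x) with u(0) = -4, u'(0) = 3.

Characteristic equation r² + 8r + 17 = 0 has discriminant (8)² - 4·(17) = -4 < 0, so r = -4 ± i.
Hence u_h = C1*cos(x)*exp(-4*x) + C2*exp(-4*x)*sin(x).
Try u_p = A*cos(2*x) + B*sin(2*x). Substituting and equating the coefficients of cos(2x) and sin(2x) gives A = 112/425, B = -91/425, so u_p = -91*sin(2*x)/425 + 112*cos(2*x)/425.
General solution: u = -91*sin(2*x)/425 + 112*cos(2*x)/425 + C1*cos(x)*exp(-4*x) + C2*exp(-4*x)*sin(x).
Apply the initial conditions: u(0) = 112/425 + C1 = -4 and u'(0) = -182/425 + C2 - 4*C1 = 3. Solving gives C1 = -1812/425, C2 = -5791/425.

u = -91*sin(2*x)/425 + 112*cos(2*x)/425 - 5791*exp(-4*x)*sin(x)/425 - 1812*cos(x)*exp(-4*x)/425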